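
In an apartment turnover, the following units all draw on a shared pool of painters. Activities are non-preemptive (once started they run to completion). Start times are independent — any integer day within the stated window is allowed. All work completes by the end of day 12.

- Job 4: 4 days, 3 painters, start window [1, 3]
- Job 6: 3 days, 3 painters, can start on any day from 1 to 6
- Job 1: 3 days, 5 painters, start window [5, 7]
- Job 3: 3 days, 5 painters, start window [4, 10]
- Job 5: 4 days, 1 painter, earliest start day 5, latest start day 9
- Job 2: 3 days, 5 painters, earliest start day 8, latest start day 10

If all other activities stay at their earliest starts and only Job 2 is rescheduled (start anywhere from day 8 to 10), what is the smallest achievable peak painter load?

Job 2@8: d1:6  d2:6  d3:6  d4:8  d5:11  d6:11  d7:6  d8:6  d9:5  d10:5  d11:0  d12:0 → peak 11
Job 2@9: d1:6  d2:6  d3:6  d4:8  d5:11  d6:11  d7:6  d8:1  d9:5  d10:5  d11:5  d12:0 → peak 11
Job 2@10: d1:6  d2:6  d3:6  d4:8  d5:11  d6:11  d7:6  d8:1  d9:0  d10:5  d11:5  d12:5 → peak 11
Best is Job 2@8, peak 11.

11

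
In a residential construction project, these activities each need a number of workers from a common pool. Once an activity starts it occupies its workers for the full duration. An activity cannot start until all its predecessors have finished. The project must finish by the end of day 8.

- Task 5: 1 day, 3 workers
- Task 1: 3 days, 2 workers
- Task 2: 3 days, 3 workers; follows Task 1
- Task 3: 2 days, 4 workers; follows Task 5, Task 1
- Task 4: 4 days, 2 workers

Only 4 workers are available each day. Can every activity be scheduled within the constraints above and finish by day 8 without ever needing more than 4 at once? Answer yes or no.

Total worker-days = 34; over 8 days the average is 34/8 > 4, so some day must exceed 4.

no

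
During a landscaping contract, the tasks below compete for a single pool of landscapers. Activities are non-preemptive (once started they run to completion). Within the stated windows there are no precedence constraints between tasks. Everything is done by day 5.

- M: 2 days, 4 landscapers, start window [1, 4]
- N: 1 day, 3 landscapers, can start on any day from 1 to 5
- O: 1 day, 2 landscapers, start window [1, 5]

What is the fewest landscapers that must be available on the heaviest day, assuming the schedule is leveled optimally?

Early-start (M@1, N@1, O@1) gives peak 9: d1:9  d2:4  d3:0  d4:0  d5:0.
Shift N→3, O→4.
Schedule M@1, N@3, O@4: d1:4  d2:4  d3:3  d4:2  d5:0 — peak 4.

4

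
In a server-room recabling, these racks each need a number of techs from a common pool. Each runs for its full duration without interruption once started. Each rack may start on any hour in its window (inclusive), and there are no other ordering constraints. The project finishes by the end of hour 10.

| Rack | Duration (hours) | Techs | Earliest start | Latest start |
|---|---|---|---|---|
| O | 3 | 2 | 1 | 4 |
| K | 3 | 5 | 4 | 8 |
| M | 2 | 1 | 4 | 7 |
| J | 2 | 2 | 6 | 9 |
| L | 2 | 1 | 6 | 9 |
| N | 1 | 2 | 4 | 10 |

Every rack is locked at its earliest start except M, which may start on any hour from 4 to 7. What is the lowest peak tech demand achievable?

8

M@4: h1:2  h2:2  h3:2  h4:8  h5:6  h6:8  h7:3  h8:0  h9:0  h10:0 → peak 8
M@5: h1:2  h2:2  h3:2  h4:7  h5:6  h6:9  h7:3  h8:0  h9:0  h10:0 → peak 9
M@6: h1:2  h2:2  h3:2  h4:7  h5:5  h6:9  h7:4  h8:0  h9:0  h10:0 → peak 9
M@7: h1:2  h2:2  h3:2  h4:7  h5:5  h6:8  h7:4  h8:1  h9:0  h10:0 → peak 8
Best is M@4, peak 8.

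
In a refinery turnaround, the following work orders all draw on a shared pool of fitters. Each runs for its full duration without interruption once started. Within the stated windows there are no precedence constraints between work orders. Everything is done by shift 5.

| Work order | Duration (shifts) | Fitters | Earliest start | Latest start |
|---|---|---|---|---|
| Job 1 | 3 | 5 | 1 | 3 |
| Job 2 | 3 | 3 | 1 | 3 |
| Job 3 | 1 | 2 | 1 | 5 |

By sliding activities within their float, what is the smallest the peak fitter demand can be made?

8

Early-start (Job 1@1, Job 2@1, Job 3@1) gives peak 10: s1:10  s2:8  s3:8  s4:0  s5:0.
Shift Job 3→4.
Schedule Job 1@1, Job 2@1, Job 3@4: s1:8  s2:8  s3:8  s4:2  s5:0 — peak 8.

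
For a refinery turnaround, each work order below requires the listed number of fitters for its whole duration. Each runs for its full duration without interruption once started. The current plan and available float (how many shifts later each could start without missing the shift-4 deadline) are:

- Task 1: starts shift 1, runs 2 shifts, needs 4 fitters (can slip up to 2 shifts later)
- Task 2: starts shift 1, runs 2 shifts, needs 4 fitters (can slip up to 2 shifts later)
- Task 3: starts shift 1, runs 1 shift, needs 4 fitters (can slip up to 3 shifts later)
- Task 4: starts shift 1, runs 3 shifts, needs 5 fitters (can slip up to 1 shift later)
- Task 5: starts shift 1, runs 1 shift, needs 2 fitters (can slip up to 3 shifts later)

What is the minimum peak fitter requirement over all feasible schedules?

Early-start (Task 1@1, Task 2@1, Task 3@1, Task 4@1, Task 5@1) gives peak 19: s1:19  s2:13  s3:5  s4:0.
Shift Task 2→3, Task 4→2.
Schedule Task 1@1, Task 2@3, Task 3@1, Task 4@2, Task 5@1: s1:10  s2:9  s3:9  s4:9 — peak 10.
Total fitter-shifts = 37 over 4 shifts ⇒ peak ≥ ⌈37/4⌉ = 10, so 10 is optimal.

10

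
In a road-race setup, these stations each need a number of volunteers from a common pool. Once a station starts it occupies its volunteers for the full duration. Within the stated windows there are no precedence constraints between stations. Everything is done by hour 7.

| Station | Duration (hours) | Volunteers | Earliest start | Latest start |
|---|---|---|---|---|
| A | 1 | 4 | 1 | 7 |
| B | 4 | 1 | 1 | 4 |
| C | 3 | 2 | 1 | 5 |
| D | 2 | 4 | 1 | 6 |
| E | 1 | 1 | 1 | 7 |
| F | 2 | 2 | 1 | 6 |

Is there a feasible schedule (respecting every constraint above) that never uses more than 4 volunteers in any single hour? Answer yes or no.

no

The minimum achievable peak is 5; 4 < 5, so no feasible schedule stays within the cap.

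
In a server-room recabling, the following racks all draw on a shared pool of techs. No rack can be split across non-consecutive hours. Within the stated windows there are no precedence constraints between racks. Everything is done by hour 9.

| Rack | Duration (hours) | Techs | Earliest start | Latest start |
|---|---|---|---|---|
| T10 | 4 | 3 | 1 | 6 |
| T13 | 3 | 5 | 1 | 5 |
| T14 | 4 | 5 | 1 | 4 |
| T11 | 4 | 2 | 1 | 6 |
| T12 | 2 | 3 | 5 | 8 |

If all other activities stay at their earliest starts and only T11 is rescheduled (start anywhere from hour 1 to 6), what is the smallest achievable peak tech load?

13

T11@1: h1:15  h2:15  h3:15  h4:10  h5:3  h6:3  h7:0  h8:0  h9:0 → peak 15
T11@2: h1:13  h2:15  h3:15  h4:10  h5:5  h6:3  h7:0  h8:0  h9:0 → peak 15
T11@3: h1:13  h2:13  h3:15  h4:10  h5:5  h6:5  h7:0  h8:0  h9:0 → peak 15
T11@4: h1:13  h2:13  h3:13  h4:10  h5:5  h6:5  h7:2  h8:0  h9:0 → peak 13
T11@5: h1:13  h2:13  h3:13  h4:8  h5:5  h6:5  h7:2  h8:2  h9:0 → peak 13
T11@6: h1:13  h2:13  h3:13  h4:8  h5:3  h6:5  h7:2  h8:2  h9:2 → peak 13
Best is T11@4, peak 13.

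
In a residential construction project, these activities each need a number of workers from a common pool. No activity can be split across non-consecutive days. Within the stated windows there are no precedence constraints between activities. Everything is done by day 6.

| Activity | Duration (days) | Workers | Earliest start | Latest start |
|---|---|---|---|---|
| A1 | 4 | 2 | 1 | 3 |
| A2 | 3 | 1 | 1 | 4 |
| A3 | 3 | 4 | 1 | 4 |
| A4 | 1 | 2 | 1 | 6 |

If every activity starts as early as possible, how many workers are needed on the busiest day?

9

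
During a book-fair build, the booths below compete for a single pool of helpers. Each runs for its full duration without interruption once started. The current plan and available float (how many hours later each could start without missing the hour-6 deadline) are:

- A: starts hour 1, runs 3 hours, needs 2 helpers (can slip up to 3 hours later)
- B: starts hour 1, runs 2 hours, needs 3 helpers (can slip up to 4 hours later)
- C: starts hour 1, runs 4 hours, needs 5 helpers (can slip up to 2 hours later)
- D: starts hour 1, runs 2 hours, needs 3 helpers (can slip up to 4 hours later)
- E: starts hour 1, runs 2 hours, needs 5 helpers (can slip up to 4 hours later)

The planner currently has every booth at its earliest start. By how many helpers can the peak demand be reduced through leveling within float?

8

Early-start peak: h1:18  h2:18  h3:7  h4:5  h5:0  h6:0 ⇒ 18.
Leveled (A@1, B@1, C@1, D@3, E@5): h1:10  h2:10  h3:10  h4:8  h5:5  h6:5 ⇒ 10.
Reduction 18 − 10 = 8.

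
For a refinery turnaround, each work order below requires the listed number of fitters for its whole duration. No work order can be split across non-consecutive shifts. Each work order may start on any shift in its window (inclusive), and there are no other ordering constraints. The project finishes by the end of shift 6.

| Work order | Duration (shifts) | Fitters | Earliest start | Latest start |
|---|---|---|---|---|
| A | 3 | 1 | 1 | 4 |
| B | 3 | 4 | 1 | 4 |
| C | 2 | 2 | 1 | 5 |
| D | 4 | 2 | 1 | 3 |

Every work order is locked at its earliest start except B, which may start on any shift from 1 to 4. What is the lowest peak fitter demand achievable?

B@1: s1:9  s2:9  s3:7  s4:2  s5:0  s6:0 → peak 9
B@2: s1:5  s2:9  s3:7  s4:6  s5:0  s6:0 → peak 9
B@3: s1:5  s2:5  s3:7  s4:6  s5:4  s6:0 → peak 7
B@4: s1:5  s2:5  s3:3  s4:6  s5:4  s6:4 → peak 6
Best is B@4, peak 6.

6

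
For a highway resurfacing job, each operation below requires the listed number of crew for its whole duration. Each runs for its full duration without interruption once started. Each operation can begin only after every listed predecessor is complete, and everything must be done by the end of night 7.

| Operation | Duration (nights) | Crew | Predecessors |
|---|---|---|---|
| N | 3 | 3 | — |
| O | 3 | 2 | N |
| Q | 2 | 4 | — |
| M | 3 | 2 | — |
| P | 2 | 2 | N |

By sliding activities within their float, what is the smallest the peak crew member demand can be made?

6

Early-start (N@1, O@4, Q@1, M@1, P@4) gives peak 9: n1:9  n2:9  n3:5  n4:4  n5:4  n6:2  n7:0.
Shift Q→4, P→6.
Schedule N@1, O@4, Q@4, M@1, P@6: n1:5  n2:5  n3:5  n4:6  n5:6  n6:4  n7:2 — peak 6.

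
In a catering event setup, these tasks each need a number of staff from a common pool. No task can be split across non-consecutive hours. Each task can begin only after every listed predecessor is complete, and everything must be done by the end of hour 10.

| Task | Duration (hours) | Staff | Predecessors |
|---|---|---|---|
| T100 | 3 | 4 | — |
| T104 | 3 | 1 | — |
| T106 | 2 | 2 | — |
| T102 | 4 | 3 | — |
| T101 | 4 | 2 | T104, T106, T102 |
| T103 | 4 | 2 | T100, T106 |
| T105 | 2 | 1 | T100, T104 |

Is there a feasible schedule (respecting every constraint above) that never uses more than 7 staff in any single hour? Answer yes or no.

Schedule T100@1, T104@4, T106@1, T102@3, T101@7, T103@4, T105@7: h1:6  h2:6  h3:7  h4:6  h5:6  h6:6  h7:5  h8:3  h9:2  h10:2 — peak 7 ≤ 7.

yes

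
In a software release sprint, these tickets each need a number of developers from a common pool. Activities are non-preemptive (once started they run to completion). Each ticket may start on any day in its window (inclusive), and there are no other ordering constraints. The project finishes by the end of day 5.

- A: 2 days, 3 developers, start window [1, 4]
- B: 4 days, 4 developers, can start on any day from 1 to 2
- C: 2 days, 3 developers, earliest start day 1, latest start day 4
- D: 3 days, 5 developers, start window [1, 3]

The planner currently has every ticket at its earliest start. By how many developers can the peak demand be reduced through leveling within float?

Early-start peak: d1:15  d2:15  d3:9  d4:4  d5:0 ⇒ 15.
Leveled (A@1, B@1, C@1, D@3): d1:10  d2:10  d3:9  d4:9  d5:5 ⇒ 10.
Reduction 15 − 10 = 5.

5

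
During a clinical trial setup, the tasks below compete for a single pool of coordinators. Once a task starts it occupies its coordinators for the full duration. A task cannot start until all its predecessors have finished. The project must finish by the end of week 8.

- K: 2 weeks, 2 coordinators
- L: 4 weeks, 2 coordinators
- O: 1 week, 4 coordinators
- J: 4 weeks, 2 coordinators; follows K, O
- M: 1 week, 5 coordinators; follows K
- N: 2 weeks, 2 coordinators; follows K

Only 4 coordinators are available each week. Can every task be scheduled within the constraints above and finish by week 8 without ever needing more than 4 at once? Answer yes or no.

Total coordinator-weeks = 33; over 8 weeks the average is 33/8 > 4, so some week must exceed 4.

no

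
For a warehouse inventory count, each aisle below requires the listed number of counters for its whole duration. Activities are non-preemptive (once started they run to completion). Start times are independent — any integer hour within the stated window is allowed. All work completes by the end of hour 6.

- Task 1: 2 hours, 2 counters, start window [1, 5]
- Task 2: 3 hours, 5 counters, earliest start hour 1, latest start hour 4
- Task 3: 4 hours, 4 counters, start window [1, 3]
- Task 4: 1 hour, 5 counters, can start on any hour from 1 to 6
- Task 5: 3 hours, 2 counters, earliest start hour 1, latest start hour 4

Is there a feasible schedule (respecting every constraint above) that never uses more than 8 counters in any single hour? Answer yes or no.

no

The minimum achievable peak is 9; 8 < 9, so no feasible schedule stays within the cap.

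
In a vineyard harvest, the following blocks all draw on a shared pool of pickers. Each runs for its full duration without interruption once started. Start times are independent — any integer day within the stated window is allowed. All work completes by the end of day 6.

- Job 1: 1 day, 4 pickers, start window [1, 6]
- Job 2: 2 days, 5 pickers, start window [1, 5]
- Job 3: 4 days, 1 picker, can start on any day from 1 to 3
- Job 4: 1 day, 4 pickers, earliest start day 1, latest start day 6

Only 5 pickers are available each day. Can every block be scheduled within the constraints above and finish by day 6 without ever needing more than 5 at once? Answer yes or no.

yes

Schedule Job 1@1, Job 2@5, Job 3@1, Job 4@2: d1:5  d2:5  d3:1  d4:1  d5:5  d6:5 — peak 5 ≤ 5.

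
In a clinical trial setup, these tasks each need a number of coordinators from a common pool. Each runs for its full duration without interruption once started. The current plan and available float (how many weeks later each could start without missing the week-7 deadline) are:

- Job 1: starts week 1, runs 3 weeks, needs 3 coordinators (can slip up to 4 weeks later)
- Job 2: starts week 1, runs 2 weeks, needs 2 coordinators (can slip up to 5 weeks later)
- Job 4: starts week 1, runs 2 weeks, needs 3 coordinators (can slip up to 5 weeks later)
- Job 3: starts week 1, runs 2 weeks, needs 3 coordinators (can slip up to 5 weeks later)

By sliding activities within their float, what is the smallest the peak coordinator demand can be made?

5

Early-start (Job 1@1, Job 2@1, Job 4@1, Job 3@1) gives peak 11: w1:11  w2:11  w3:3  w4:0  w5:0  w6:0  w7:0.
Shift Job 4→4, Job 3→6.
Schedule Job 1@1, Job 2@1, Job 4@4, Job 3@6: w1:5  w2:5  w3:3  w4:3  w5:3  w6:3  w7:3 — peak 5.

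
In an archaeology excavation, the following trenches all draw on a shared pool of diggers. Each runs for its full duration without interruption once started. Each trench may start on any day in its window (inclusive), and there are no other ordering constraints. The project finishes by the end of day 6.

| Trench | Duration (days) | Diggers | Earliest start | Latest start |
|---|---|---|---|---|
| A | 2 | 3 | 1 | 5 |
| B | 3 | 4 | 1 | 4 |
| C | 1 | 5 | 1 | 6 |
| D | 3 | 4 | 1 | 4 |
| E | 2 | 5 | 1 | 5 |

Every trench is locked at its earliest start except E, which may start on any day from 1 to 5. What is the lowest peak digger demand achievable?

16

E@1: d1:21  d2:16  d3:8  d4:0  d5:0  d6:0 → peak 21
E@2: d1:16  d2:16  d3:13  d4:0  d5:0  d6:0 → peak 16
E@3: d1:16  d2:11  d3:13  d4:5  d5:0  d6:0 → peak 16
E@4: d1:16  d2:11  d3:8  d4:5  d5:5  d6:0 → peak 16
E@5: d1:16  d2:11  d3:8  d4:0  d5:5  d6:5 → peak 16
Best is E@2, peak 16.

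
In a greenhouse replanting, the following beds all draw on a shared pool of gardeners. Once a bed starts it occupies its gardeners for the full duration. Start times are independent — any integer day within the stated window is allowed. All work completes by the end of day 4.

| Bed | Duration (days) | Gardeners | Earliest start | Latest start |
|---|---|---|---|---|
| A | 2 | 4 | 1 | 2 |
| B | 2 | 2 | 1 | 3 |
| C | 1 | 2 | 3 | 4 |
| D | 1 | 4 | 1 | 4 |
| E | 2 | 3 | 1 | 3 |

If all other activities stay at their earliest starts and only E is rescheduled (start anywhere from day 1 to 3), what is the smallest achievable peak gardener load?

10

E@1: d1:13  d2:9  d3:2  d4:0 → peak 13
E@2: d1:10  d2:9  d3:5  d4:0 → peak 10
E@3: d1:10  d2:6  d3:5  d4:3 → peak 10
Best is E@2, peak 10.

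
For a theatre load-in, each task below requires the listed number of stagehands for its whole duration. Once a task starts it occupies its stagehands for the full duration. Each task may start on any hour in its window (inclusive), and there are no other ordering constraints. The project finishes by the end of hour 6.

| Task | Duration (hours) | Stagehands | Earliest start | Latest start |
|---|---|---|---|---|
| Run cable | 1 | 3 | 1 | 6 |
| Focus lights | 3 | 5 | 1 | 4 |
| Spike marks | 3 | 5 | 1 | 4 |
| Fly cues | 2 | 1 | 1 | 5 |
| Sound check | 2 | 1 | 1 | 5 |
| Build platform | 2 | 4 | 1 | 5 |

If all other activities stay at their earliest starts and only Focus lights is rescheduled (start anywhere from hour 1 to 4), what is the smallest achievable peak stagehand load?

Focus lights@1: h1:19  h2:16  h3:10  h4:0  h5:0  h6:0 → peak 19
Focus lights@2: h1:14  h2:16  h3:10  h4:5  h5:0  h6:0 → peak 16
Focus lights@3: h1:14  h2:11  h3:10  h4:5  h5:5  h6:0 → peak 14
Focus lights@4: h1:14  h2:11  h3:5  h4:5  h5:5  h6:5 → peak 14
Best is Focus lights@3, peak 14.

14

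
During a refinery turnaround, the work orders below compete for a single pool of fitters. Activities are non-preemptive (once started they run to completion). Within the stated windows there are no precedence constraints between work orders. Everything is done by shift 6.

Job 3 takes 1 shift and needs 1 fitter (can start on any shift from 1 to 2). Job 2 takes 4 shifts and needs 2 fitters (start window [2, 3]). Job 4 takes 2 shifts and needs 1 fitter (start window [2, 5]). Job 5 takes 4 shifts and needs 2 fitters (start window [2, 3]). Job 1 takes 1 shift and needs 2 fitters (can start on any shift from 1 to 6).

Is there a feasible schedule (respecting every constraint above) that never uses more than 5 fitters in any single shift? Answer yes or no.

Schedule Job 3@1, Job 2@2, Job 4@2, Job 5@2, Job 1@1: s1:3  s2:5  s3:5  s4:4  s5:4  s6:0 — peak 5 ≤ 5.

yes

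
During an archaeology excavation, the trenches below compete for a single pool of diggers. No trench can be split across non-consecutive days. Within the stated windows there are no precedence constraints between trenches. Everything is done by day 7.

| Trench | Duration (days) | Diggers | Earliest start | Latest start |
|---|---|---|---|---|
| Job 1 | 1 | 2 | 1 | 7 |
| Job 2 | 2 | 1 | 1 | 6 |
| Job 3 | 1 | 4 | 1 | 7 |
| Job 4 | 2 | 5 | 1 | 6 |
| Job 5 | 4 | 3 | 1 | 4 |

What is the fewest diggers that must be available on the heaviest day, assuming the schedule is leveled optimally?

5

Early-start (Job 1@1, Job 2@1, Job 3@1, Job 4@1, Job 5@1) gives peak 15: d1:15  d2:9  d3:3  d4:3  d5:0  d6:0  d7:0.
Shift Job 2→2, Job 3→5, Job 4→6.
Schedule Job 1@1, Job 2@2, Job 3@5, Job 4@6, Job 5@1: d1:5  d2:4  d3:4  d4:3  d5:4  d6:5  d7:5 — peak 5.
Total digger-days = 30 over 7 days ⇒ peak ≥ ⌈30/7⌉ = 5, so 5 is optimal.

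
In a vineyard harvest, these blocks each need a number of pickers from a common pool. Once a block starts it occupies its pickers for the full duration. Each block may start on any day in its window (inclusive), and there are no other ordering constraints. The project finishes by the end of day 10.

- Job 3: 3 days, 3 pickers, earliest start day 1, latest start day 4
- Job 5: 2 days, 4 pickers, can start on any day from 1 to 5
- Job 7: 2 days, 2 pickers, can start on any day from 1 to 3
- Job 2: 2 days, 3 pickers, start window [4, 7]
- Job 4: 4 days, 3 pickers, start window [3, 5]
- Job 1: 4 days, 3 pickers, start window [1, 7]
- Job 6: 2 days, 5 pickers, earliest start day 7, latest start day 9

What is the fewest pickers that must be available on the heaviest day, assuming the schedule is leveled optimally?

Early-start (Job 3@1, Job 5@1, Job 7@1, Job 2@4, Job 4@3, Job 1@1, Job 6@7) gives peak 12: d1:12  d2:12  d3:9  d4:9  d5:6  d6:3  d7:5  d8:5  d9:0  d10:0.
Shift Job 7→3, Job 1→6.
Schedule Job 3@1, Job 5@1, Job 7@3, Job 2@4, Job 4@3, Job 1@6, Job 6@7: d1:7  d2:7  d3:8  d4:8  d5:6  d6:6  d7:8  d8:8  d9:3  d10:0 — peak 8.

8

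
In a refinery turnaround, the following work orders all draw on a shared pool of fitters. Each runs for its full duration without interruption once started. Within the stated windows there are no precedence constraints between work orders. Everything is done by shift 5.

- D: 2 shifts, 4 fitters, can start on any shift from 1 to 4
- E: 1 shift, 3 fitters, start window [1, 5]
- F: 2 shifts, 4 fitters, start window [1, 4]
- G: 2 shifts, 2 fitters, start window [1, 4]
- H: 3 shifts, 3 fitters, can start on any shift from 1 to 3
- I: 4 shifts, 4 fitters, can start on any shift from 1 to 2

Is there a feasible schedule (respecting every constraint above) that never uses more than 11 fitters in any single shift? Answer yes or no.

yes

Schedule D@1, E@1, F@3, G@1, H@3, I@2: s1:9  s2:10  s3:11  s4:11  s5:7 — peak 11 ≤ 11.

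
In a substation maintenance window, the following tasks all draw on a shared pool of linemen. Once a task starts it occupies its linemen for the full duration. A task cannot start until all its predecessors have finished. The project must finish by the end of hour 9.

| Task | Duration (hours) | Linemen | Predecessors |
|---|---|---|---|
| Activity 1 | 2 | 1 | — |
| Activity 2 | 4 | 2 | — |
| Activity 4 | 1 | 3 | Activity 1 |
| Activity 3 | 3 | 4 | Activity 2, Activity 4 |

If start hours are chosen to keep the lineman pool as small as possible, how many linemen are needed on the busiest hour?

Early-start (Activity 1@1, Activity 2@1, Activity 4@3, Activity 3@5) gives peak 5: h1:3  h2:3  h3:5  h4:2  h5:4  h6:4  h7:4  h8:0  h9:0.
Shift Activity 4→5, Activity 3→6.
Schedule Activity 1@1, Activity 2@1, Activity 4@5, Activity 3@6: h1:3  h2:3  h3:2  h4:2  h5:3  h6:4  h7:4  h8:4  h9:0 — peak 4.

4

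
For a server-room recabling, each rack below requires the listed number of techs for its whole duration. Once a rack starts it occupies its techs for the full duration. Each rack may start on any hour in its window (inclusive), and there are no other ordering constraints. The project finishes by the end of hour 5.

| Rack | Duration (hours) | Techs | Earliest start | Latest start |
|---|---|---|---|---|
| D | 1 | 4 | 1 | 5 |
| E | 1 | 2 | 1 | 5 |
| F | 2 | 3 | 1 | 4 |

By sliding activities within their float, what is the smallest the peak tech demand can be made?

4

Early-start (D@1, E@1, F@1) gives peak 9: h1:9  h2:3  h3:0  h4:0  h5:0.
Shift E→2, F→3.
Schedule D@1, E@2, F@3: h1:4  h2:2  h3:3  h4:3  h5:0 — peak 4.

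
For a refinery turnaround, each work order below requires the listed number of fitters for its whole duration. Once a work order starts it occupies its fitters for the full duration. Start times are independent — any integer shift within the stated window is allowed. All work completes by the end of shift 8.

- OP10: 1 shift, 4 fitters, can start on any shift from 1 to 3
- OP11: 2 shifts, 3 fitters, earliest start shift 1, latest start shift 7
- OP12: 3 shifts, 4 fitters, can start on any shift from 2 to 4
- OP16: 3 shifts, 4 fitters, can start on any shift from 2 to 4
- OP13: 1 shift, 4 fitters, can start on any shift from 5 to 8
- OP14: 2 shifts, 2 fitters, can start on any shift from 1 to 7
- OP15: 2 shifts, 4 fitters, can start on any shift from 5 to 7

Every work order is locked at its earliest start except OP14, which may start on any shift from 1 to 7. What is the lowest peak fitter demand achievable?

11

OP14@1: s1:9  s2:13  s3:8  s4:8  s5:8  s6:4  s7:0  s8:0 → peak 13
OP14@2: s1:7  s2:13  s3:10  s4:8  s5:8  s6:4  s7:0  s8:0 → peak 13
OP14@3: s1:7  s2:11  s3:10  s4:10  s5:8  s6:4  s7:0  s8:0 → peak 11
OP14@4: s1:7  s2:11  s3:8  s4:10  s5:10  s6:4  s7:0  s8:0 → peak 11
OP14@5: s1:7  s2:11  s3:8  s4:8  s5:10  s6:6  s7:0  s8:0 → peak 11
OP14@6: s1:7  s2:11  s3:8  s4:8  s5:8  s6:6  s7:2  s8:0 → peak 11
OP14@7: s1:7  s2:11  s3:8  s4:8  s5:8  s6:4  s7:2  s8:2 → peak 11
Best is OP14@3, peak 11.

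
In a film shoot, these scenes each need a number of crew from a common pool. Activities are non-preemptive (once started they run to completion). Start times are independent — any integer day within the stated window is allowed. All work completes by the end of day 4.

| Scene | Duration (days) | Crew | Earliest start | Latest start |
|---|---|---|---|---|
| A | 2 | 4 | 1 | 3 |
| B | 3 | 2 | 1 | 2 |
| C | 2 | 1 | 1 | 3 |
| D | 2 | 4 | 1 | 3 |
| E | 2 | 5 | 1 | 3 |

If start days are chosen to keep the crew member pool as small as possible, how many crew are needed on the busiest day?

10

Early-start (A@1, B@1, C@1, D@1, E@1) gives peak 16: d1:16  d2:16  d3:2  d4:0.
Shift C→3, E→3.
Schedule A@1, B@1, C@3, D@1, E@3: d1:10  d2:10  d3:8  d4:6 — peak 10.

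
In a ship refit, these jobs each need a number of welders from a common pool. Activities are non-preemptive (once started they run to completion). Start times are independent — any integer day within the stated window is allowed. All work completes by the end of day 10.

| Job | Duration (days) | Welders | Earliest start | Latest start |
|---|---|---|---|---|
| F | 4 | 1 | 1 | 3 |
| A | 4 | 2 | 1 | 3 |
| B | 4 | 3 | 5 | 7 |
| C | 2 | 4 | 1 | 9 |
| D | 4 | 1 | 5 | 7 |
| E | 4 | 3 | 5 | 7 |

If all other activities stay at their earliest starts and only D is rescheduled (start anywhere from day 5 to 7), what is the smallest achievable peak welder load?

D@5: d1:7  d2:7  d3:3  d4:3  d5:7  d6:7  d7:7  d8:7  d9:0  d10:0 → peak 7
D@6: d1:7  d2:7  d3:3  d4:3  d5:6  d6:7  d7:7  d8:7  d9:1  d10:0 → peak 7
D@7: d1:7  d2:7  d3:3  d4:3  d5:6  d6:6  d7:7  d8:7  d9:1  d10:1 → peak 7
Best is D@5, peak 7.

7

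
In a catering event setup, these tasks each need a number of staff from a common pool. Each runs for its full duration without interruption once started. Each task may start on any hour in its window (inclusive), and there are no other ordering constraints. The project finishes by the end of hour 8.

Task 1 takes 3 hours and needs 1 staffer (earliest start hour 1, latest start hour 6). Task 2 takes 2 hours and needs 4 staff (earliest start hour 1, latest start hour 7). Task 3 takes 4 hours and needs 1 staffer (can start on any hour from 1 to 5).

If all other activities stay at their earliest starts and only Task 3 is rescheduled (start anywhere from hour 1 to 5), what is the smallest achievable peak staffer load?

5

Task 3@1: h1:6  h2:6  h3:2  h4:1  h5:0  h6:0  h7:0  h8:0 → peak 6
Task 3@2: h1:5  h2:6  h3:2  h4:1  h5:1  h6:0  h7:0  h8:0 → peak 6
Task 3@3: h1:5  h2:5  h3:2  h4:1  h5:1  h6:1  h7:0  h8:0 → peak 5
Task 3@4: h1:5  h2:5  h3:1  h4:1  h5:1  h6:1  h7:1  h8:0 → peak 5
Task 3@5: h1:5  h2:5  h3:1  h4:0  h5:1  h6:1  h7:1  h8:1 → peak 5
Best is Task 3@3, peak 5.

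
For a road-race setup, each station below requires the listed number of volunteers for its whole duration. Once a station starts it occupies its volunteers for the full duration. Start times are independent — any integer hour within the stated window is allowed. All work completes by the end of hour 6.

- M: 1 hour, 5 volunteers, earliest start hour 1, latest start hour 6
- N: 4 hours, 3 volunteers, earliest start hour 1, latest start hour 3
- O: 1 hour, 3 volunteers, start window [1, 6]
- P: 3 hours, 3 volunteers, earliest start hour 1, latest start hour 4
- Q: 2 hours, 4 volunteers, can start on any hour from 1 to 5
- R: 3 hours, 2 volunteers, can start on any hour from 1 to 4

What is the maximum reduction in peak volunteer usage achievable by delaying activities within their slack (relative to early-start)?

Early-start peak: h1:20  h2:12  h3:8  h4:3  h5:0  h6:0 ⇒ 20.
Leveled (M@1, N@1, O@2, P@3, Q@5, R@2): h1:8  h2:8  h3:8  h4:8  h5:7  h6:4 ⇒ 8.
Reduction 20 − 8 = 12.

12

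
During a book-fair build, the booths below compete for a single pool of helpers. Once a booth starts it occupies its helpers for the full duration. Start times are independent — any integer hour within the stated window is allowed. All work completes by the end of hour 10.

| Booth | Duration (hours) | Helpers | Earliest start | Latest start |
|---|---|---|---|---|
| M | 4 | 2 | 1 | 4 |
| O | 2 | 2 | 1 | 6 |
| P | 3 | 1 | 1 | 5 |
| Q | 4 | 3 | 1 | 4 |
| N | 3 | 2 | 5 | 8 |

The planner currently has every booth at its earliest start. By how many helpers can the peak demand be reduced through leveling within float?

Early-start peak: h1:8  h2:8  h3:6  h4:5  h5:2  h6:2  h7:2  h8:0  h9:0  h10:0 ⇒ 8.
Leveled (M@1, O@1, P@1, Q@4, N@5): h1:5  h2:5  h3:3  h4:5  h5:5  h6:5  h7:5  h8:0  h9:0  h10:0 ⇒ 5.
Reduction 8 − 5 = 3.

3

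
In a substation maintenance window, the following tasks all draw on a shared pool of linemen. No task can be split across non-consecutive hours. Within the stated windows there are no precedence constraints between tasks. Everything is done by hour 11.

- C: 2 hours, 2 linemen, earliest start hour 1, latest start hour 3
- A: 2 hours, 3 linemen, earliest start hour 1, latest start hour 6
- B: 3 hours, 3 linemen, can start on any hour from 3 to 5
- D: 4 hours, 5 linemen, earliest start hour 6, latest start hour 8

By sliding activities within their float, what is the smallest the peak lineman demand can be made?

5

Schedule C@1, A@1, B@3, D@6: h1:5  h2:5  h3:3  h4:3  h5:3  h6:5  h7:5  h8:5  h9:5  h10:0  h11:0 — peak 5.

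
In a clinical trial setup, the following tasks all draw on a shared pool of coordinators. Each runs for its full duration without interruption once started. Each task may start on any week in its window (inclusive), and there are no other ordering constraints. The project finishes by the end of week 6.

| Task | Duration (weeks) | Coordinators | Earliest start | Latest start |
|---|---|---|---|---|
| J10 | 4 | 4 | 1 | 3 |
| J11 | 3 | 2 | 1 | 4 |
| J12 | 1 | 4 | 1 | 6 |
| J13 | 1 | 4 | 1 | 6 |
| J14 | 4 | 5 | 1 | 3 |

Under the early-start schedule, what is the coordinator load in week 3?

At early start, week 3 has: J10, J11, J14.
Demand: 4 + 2 + 5 = 11.

11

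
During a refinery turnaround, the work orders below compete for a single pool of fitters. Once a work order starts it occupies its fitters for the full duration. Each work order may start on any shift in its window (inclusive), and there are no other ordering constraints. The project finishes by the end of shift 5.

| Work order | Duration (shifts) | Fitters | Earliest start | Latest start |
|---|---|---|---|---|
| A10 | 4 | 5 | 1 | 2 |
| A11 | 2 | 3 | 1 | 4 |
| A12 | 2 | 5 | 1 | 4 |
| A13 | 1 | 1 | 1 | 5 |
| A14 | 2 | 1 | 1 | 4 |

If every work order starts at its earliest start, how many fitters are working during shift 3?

At early start, shift 3 has: A10.
Demand: 5 = 5.

5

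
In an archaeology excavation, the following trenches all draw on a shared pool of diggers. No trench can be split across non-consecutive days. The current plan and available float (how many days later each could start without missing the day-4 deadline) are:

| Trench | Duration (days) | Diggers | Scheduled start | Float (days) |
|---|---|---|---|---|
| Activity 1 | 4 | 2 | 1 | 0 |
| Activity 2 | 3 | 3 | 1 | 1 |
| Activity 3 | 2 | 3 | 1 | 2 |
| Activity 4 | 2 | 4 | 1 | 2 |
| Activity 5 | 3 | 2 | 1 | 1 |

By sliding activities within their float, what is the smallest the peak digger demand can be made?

11

Early-start (Activity 1@1, Activity 2@1, Activity 3@1, Activity 4@1, Activity 5@1) gives peak 14: d1:14  d2:14  d3:7  d4:2.
Shift Activity 4→3.
Schedule Activity 1@1, Activity 2@1, Activity 3@1, Activity 4@3, Activity 5@1: d1:10  d2:10  d3:11  d4:6 — peak 11.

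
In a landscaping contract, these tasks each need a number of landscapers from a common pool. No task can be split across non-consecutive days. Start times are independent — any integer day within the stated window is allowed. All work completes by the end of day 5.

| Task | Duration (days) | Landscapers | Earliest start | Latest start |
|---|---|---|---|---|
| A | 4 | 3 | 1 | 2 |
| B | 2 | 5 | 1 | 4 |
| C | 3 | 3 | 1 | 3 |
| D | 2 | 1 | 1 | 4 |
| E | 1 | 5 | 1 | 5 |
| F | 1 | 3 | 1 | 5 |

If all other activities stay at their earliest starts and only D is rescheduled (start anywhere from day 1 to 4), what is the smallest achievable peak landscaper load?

D@1: d1:20  d2:12  d3:6  d4:3  d5:0 → peak 20
D@2: d1:19  d2:12  d3:7  d4:3  d5:0 → peak 19
D@3: d1:19  d2:11  d3:7  d4:4  d5:0 → peak 19
D@4: d1:19  d2:11  d3:6  d4:4  d5:1 → peak 19
Best is D@2, peak 19.

19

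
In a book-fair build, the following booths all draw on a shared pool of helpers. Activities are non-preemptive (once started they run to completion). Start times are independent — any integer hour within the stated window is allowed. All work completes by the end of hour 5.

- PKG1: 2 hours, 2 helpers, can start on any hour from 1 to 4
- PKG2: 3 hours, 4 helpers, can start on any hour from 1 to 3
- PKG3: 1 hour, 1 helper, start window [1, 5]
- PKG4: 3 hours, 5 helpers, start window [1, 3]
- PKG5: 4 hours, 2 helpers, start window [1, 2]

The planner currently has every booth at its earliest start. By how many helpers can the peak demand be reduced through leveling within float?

3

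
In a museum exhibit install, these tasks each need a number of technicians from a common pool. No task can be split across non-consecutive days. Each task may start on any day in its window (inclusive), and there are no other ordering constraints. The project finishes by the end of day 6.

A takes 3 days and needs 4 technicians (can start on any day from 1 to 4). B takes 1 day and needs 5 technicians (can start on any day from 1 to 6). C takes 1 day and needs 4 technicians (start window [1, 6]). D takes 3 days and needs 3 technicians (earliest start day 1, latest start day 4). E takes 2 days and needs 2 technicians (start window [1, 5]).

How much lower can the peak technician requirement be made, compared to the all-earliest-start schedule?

Early-start peak: d1:18  d2:9  d3:7  d4:0  d5:0  d6:0 ⇒ 18.
Leveled (A@1, B@4, C@5, D@1, E@4): d1:7  d2:7  d3:7  d4:7  d5:6  d6:0 ⇒ 7.
Reduction 18 − 7 = 11.

11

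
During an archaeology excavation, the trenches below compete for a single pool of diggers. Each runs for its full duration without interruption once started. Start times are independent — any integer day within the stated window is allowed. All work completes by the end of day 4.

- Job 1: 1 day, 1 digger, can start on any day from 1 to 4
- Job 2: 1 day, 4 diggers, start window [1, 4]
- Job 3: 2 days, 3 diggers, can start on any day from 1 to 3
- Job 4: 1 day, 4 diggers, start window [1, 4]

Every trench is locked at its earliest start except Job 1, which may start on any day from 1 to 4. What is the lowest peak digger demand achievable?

11

Job 1@1: d1:12  d2:3  d3:0  d4:0 → peak 12
Job 1@2: d1:11  d2:4  d3:0  d4:0 → peak 11
Job 1@3: d1:11  d2:3  d3:1  d4:0 → peak 11
Job 1@4: d1:11  d2:3  d3:0  d4:1 → peak 11
Best is Job 1@2, peak 11.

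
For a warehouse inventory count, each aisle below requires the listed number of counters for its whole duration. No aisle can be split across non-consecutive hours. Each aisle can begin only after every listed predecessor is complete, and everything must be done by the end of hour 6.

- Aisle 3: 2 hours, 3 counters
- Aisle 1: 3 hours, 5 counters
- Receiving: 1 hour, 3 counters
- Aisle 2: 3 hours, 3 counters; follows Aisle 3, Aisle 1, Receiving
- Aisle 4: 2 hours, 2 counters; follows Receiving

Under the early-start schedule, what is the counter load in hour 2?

At early start, hour 2 has: Aisle 3, Aisle 1, Aisle 4.
Demand: 3 + 5 + 2 = 10.

10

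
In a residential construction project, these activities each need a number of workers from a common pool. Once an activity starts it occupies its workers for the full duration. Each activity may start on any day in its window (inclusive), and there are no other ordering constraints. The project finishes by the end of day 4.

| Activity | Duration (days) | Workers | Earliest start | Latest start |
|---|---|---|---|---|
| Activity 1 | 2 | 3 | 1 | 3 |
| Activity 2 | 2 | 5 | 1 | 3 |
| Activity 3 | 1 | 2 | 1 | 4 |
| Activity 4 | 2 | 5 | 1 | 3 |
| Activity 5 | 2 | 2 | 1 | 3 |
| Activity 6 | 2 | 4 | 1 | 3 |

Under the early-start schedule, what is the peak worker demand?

21

Early-start schedule: Activity 1@1, Activity 2@1, Activity 3@1, Activity 4@1, Activity 5@1, Activity 6@1.
Load per day: day 1: 21, day 2: 19, day 3: 0, day 4: 0.
Peak is 21.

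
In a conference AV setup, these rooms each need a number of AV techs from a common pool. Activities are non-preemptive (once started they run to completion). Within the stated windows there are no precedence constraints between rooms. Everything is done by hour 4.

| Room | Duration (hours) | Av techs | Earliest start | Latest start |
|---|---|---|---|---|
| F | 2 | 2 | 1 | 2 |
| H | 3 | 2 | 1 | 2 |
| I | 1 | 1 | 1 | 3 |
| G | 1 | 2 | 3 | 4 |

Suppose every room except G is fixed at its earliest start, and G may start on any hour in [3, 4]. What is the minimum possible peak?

G@3: h1:5  h2:4  h3:4  h4:0 → peak 5
G@4: h1:5  h2:4  h3:2  h4:2 → peak 5
Best is G@3, peak 5.

5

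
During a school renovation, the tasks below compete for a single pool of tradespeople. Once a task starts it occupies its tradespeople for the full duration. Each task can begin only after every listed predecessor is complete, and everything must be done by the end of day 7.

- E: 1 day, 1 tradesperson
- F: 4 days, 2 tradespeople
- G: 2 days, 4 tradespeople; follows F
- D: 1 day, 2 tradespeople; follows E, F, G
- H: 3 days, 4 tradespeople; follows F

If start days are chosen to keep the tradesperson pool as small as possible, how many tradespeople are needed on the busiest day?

8

Schedule E@1, F@1, G@5, D@7, H@5: d1:3  d2:2  d3:2  d4:2  d5:8  d6:8  d7:6 — peak 8.
No arrangement of the 6 feasible schedules does better.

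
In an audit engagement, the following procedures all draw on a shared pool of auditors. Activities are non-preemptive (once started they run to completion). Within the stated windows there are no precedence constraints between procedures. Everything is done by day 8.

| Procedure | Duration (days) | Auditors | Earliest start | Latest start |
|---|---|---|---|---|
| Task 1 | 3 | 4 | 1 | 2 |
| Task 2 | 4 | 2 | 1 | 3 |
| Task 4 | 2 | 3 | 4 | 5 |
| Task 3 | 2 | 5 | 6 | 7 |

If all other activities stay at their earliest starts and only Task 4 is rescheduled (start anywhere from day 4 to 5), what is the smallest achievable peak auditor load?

Task 4@4: d1:6  d2:6  d3:6  d4:5  d5:3  d6:5  d7:5  d8:0 → peak 6
Task 4@5: d1:6  d2:6  d3:6  d4:2  d5:3  d6:8  d7:5  d8:0 → peak 8
Best is Task 4@4, peak 6.

6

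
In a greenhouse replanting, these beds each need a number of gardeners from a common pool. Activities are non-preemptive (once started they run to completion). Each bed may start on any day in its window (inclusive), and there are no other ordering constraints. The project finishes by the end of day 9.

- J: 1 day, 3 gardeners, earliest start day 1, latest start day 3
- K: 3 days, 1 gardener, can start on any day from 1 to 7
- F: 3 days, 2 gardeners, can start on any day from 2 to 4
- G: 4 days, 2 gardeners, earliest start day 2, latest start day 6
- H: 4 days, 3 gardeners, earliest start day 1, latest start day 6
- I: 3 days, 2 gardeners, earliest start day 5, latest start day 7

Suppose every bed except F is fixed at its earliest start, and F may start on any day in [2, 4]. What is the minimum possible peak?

F@2: d1:7  d2:8  d3:8  d4:7  d5:4  d6:2  d7:2  d8:0  d9:0 → peak 8
F@3: d1:7  d2:6  d3:8  d4:7  d5:6  d6:2  d7:2  d8:0  d9:0 → peak 8
F@4: d1:7  d2:6  d3:6  d4:7  d5:6  d6:4  d7:2  d8:0  d9:0 → peak 7
Best is F@4, peak 7.

7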